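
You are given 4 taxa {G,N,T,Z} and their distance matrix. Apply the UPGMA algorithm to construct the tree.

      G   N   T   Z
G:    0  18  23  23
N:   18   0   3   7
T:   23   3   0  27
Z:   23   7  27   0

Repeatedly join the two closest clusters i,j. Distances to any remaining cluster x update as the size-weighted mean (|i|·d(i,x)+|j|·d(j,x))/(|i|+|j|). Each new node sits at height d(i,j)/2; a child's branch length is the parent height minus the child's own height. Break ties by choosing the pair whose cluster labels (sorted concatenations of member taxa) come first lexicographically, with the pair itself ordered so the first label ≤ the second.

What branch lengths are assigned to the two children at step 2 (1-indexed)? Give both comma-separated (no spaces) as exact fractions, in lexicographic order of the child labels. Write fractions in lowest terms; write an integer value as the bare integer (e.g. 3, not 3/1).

step 1: merge (N,T) at d=3; branch lengths N→3/2, T→3/2; new cluster NT
  updated: d(G,NT)=41/2, d(NT,Z)=17
step 2: merge (NT,Z) at d=17; branch lengths NT→7, Z→17/2; new cluster NTZ
  updated: d(G,NTZ)=64/3
step 3: merge (G,NTZ) at d=64/3; branch lengths G→32/3, NTZ→13/6; new cluster GNTZ
final tree: (G:32/3,((N:3/2,T:3/2):7,Z:17/2):13/6)
total length: 94/3

7,17/2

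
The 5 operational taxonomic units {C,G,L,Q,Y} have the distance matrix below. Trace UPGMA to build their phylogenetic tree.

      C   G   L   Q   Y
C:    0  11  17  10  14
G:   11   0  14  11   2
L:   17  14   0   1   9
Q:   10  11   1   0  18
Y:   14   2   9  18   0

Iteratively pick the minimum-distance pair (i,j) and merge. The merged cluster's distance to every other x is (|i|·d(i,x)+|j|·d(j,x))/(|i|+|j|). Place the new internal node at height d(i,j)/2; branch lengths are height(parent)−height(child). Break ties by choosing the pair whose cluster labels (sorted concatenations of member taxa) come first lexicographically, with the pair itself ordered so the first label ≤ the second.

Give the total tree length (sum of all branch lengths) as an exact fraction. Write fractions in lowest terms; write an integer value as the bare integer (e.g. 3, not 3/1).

1. join L+Q (d=1) ⇒ LQ; edges |L|=1/2, |Q|=1/2
  updated: d(C,LQ)=27/2, d(G,LQ)=25/2, d(LQ,Y)=27/2
2. join G+Y (d=2) ⇒ GY; edges |G|=1, |Y|=1
  updated: d(C,GY)=25/2, d(GY,LQ)=13
3. join C+GY (d=25/2) ⇒ CGY; edges |C|=25/4, |GY|=21/4
  updated: d(CGY,LQ)=79/6
4. join CGY+LQ (d=79/6) ⇒ CGLQY; edges |CGY|=1/3, |LQ|=73/12
final tree: ((C:25/4,(G:1,Y:1):21/4):1/3,(L:1/2,Q:1/2):73/12)
total length: 251/12

251/12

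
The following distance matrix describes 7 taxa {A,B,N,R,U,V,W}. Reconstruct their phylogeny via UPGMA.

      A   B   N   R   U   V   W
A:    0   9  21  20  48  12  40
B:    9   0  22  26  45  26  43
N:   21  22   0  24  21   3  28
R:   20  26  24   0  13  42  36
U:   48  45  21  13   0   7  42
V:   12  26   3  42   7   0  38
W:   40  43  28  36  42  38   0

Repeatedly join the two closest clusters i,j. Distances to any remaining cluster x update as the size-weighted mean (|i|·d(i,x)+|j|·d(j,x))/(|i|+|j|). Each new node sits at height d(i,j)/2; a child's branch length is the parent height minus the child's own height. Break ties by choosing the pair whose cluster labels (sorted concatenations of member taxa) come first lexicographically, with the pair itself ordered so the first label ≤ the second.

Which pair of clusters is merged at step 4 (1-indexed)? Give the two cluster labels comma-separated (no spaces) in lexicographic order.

AB,NV

step 1: merge (N,V) at d=3; branch lengths N→3/2, V→3/2; new cluster NV
  updated: d(A,NV)=33/2, d(B,NV)=24, d(NV,R)=33, d(NV,U)=14, d(NV,W)=33
step 2: merge (A,B) at d=9; branch lengths A→9/2, B→9/2; new cluster AB
  updated: d(AB,NV)=81/4, d(AB,R)=23, d(AB,U)=93/2, d(AB,W)=83/2
step 3: merge (R,U) at d=13; branch lengths R→13/2, U→13/2; new cluster RU
  updated: d(AB,RU)=139/4, d(NV,RU)=47/2, d(RU,W)=39
step 4: merge (AB,NV) at d=81/4; branch lengths AB→45/8, NV→69/8; new cluster ABNV
  updated: d(ABNV,RU)=233/8, d(ABNV,W)=149/4
step 5: merge (ABNV,RU) at d=233/8; branch lengths ABNV→71/16, RU→129/16; new cluster ABNRUV
  updated: d(ABNRUV,W)=227/6
step 6: merge (ABNRUV,W) at d=227/6; branch lengths ABNRUV→209/48, W→227/12; new cluster ABNRUVW
final tree: ((((A:9/2,B:9/2):45/8,(N:3/2,V:3/2):69/8):71/16,(R:13/2,U:13/2):129/16):209/48,W:227/12)
total length: 3601/48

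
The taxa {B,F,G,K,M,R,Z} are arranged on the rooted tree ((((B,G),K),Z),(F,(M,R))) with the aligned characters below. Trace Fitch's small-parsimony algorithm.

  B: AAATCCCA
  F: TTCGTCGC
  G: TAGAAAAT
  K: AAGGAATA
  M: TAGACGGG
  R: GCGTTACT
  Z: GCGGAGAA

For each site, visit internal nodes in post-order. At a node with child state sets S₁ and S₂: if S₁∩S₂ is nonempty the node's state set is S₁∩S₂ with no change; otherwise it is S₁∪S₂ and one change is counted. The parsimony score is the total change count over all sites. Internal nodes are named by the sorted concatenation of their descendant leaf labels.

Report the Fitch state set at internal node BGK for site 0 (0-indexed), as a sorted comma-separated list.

site 0, node BG: B={A} ∪ G={T} → {A,T} (+1)
site 0, node BGK: BG={A,T} ∩ K={A} → {A} (+0)
site 0, node BGKZ: BGK={A} ∪ Z={G} → {A,G} (+1)
site 0, node MR: M={T} ∪ R={G} → {G,T} (+1)
site 0, node FMR: F={T} ∩ MR={G,T} → {T} (+0)
site 0, node BFGKMRZ: BGKZ={A,G} ∪ FMR={T} → {A,G,T} (+1)
site 1, node BG: B={A} ∩ G={A} → {A} (+0)
site 1, node BGK: BG={A} ∩ K={A} → {A} (+0)
site 1, node BGKZ: BGK={A} ∪ Z={C} → {A,C} (+1)
site 1, node MR: M={A} ∪ R={C} → {A,C} (+1)
site 1, node FMR: F={T} ∪ MR={A,C} → {A,C,T} (+1)
site 1, node BFGKMRZ: BGKZ={A,C} ∩ FMR={A,C,T} → {A,C} (+0)
site 2, node BG: B={A} ∪ G={G} → {A,G} (+1)
site 2, node BGK: BG={A,G} ∩ K={G} → {G} (+0)
site 2, node BGKZ: BGK={G} ∩ Z={G} → {G} (+0)
site 2, node MR: M={G} ∩ R={G} → {G} (+0)
site 2, node FMR: F={C} ∪ MR={G} → {C,G} (+1)
site 2, node BFGKMRZ: BGKZ={G} ∩ FMR={C,G} → {G} (+0)
site 3, node BG: B={T} ∪ G={A} → {A,T} (+1)
site 3, node BGK: BG={A,T} ∪ K={G} → {A,G,T} (+1)
site 3, node BGKZ: BGK={A,G,T} ∩ Z={G} → {G} (+0)
site 3, node MR: M={A} ∪ R={T} → {A,T} (+1)
site 3, node FMR: F={G} ∪ MR={A,T} → {A,G,T} (+1)
site 3, node BFGKMRZ: BGKZ={G} ∩ FMR={A,G,T} → {G} (+0)
site 4, node BG: B={C} ∪ G={A} → {A,C} (+1)
site 4, node BGK: BG={A,C} ∩ K={A} → {A} (+0)
site 4, node BGKZ: BGK={A} ∩ Z={A} → {A} (+0)
site 4, node MR: M={C} ∪ R={T} → {C,T} (+1)
site 4, node FMR: F={T} ∩ MR={C,T} → {T} (+0)
site 4, node BFGKMRZ: BGKZ={A} ∪ FMR={T} → {A,T} (+1)
site 5, node BG: B={C} ∪ G={A} → {A,C} (+1)
site 5, node BGK: BG={A,C} ∩ K={A} → {A} (+0)
site 5, node BGKZ: BGK={A} ∪ Z={G} → {A,G} (+1)
site 5, node MR: M={G} ∪ R={A} → {A,G} (+1)
site 5, node FMR: F={C} ∪ MR={A,G} → {A,C,G} (+1)
site 5, node BFGKMRZ: BGKZ={A,G} ∩ FMR={A,C,G} → {A,G} (+0)
site 6, node BG: B={C} ∪ G={A} → {A,C} (+1)
site 6, node BGK: BG={A,C} ∪ K={T} → {A,C,T} (+1)
site 6, node BGKZ: BGK={A,C,T} ∩ Z={A} → {A} (+0)
site 6, node MR: M={G} ∪ R={C} → {C,G} (+1)
site 6, node FMR: F={G} ∩ MR={C,G} → {G} (+0)
site 6, node BFGKMRZ: BGKZ={A} ∪ FMR={G} → {A,G} (+1)
site 7, node BG: B={A} ∪ G={T} → {A,T} (+1)
site 7, node BGK: BG={A,T} ∩ K={A} → {A} (+0)
site 7, node BGKZ: BGK={A} ∩ Z={A} → {A} (+0)
site 7, node MR: M={G} ∪ R={T} → {G,T} (+1)
site 7, node FMR: F={C} ∪ MR={G,T} → {C,G,T} (+1)
site 7, node BFGKMRZ: BGKZ={A} ∪ FMR={C,G,T} → {A,C,G,T} (+1)
per-site changes: [4, 3, 2, 4, 3, 4, 4, 4]; total = 28

A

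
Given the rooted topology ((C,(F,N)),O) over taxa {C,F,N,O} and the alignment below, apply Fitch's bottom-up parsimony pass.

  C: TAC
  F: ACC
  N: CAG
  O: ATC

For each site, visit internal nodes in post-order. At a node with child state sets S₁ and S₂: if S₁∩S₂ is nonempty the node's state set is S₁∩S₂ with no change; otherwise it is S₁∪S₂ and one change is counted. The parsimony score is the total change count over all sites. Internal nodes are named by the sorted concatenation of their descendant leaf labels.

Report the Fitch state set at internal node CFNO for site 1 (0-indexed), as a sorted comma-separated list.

FN@0: {A} ∪ {C} = {A,C} (union, +1)
CFN@0: {T} ∪ {A,C} = {A,C,T} (union, +1)
CFNO@0: {A,C,T} ∩ {A} = {A} (intersection, +0)
FN@1: {C} ∪ {A} = {A,C} (union, +1)
CFN@1: {A} ∩ {A,C} = {A} (intersection, +0)
CFNO@1: {A} ∪ {T} = {A,T} (union, +1)
FN@2: {C} ∪ {G} = {C,G} (union, +1)
CFN@2: {C} ∩ {C,G} = {C} (intersection, +0)
CFNO@2: {C} ∩ {C} = {C} (intersection, +0)
per-site changes: [2, 2, 1]; total = 5

A,T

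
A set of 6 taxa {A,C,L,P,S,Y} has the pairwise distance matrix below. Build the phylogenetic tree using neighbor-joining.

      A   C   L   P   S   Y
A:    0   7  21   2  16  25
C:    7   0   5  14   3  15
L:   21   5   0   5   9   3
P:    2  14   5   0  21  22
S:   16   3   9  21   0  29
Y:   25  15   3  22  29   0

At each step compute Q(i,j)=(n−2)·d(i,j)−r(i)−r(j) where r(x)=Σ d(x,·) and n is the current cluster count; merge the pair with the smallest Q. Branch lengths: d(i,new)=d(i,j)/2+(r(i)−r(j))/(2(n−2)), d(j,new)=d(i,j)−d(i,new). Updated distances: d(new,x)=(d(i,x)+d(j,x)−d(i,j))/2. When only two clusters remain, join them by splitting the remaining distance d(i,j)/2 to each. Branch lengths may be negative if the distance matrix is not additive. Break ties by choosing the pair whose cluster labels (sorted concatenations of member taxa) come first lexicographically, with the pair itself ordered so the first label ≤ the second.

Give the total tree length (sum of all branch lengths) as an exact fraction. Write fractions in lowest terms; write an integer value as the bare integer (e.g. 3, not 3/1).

221/8

iteration 1: select A,P (d=2, Q=-127); attach at lengths (15/8, 1/8); label the merged cluster AP
  updated: d(AP,C)=19/2, d(AP,L)=12, d(AP,S)=35/2, d(AP,Y)=45/2
iteration 2: select L,Y (d=3, Q=-179/2); attach at lengths (-21/4, 33/4); label the merged cluster LY
  updated: d(AP,LY)=63/4, d(C,LY)=17/2, d(LY,S)=35/2
iteration 3: select AP,LY (d=63/4, Q=-53); attach at lengths (65/8, 61/8); label the merged cluster ALPY
  updated: d(ALPY,C)=9/8, d(ALPY,S)=77/8
iteration 4: select ALPY,C (d=9/8, Q=-55/4); attach at lengths (31/8, -11/4); label the merged cluster ACLPY
  updated: d(ACLPY,S)=23/4
iteration 5: select ACLPY,S (d=23/4); attach at lengths (23/8, 23/8); label the merged cluster ACLPSY
final tree: ((((A:15/8,P:1/8):65/8,(L:-21/4,Y:33/4):61/8):31/8,C:-11/4):23/8,S:23/8)
total length: 221/8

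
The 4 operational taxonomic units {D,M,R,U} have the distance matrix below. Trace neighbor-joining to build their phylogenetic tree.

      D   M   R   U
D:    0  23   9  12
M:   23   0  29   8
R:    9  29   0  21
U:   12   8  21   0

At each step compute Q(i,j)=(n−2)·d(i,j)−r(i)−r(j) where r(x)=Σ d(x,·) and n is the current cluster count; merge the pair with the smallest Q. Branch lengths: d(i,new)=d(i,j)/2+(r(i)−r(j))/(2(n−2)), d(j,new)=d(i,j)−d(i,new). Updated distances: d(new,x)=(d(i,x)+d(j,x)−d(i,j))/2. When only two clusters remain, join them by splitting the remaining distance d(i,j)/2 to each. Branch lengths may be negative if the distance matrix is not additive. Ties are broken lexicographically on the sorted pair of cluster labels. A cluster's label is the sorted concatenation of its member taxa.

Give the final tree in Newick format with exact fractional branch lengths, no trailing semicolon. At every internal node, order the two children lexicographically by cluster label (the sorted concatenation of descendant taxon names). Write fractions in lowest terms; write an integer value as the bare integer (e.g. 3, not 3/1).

1. join D+R (d=9, Q=-85) ⇒ DR; edges |D|=3/4, |R|=33/4
  updated: d(DR,M)=43/2, d(DR,U)=12
2. join DR+M (d=43/2, Q=-83/2) ⇒ DMR; edges |DR|=51/4, |M|=35/4
  updated: d(DMR,U)=-3/4
3. join DMR+U (d=-3/4) ⇒ DMRU; edges |DMR|=-3/8, |U|=-3/8
final tree: (((D:3/4,R:33/4):51/4,M:35/4):-3/8,U:-3/8)
total length: 119/4

(((D:3/4,R:33/4):51/4,M:35/4):-3/8,U:-3/8)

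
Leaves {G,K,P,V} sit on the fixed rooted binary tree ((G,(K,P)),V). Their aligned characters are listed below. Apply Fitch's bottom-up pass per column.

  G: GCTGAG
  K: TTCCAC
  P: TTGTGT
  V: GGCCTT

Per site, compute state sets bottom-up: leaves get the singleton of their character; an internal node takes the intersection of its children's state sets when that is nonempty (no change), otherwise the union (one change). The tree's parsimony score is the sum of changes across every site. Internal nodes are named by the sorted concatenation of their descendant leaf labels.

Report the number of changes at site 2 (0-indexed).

site 0, node KP: K={T} ∩ P={T} → {T} (+0)
site 0, node GKP: G={G} ∪ KP={T} → {G,T} (+1)
site 0, node GKPV: GKP={G,T} ∩ V={G} → {G} (+0)
site 1, node KP: K={T} ∩ P={T} → {T} (+0)
site 1, node GKP: G={C} ∪ KP={T} → {C,T} (+1)
site 1, node GKPV: GKP={C,T} ∪ V={G} → {C,G,T} (+1)
site 2, node KP: K={C} ∪ P={G} → {C,G} (+1)
site 2, node GKP: G={T} ∪ KP={C,G} → {C,G,T} (+1)
site 2, node GKPV: GKP={C,G,T} ∩ V={C} → {C} (+0)
site 3, node KP: K={C} ∪ P={T} → {C,T} (+1)
site 3, node GKP: G={G} ∪ KP={C,T} → {C,G,T} (+1)
site 3, node GKPV: GKP={C,G,T} ∩ V={C} → {C} (+0)
site 4, node KP: K={A} ∪ P={G} → {A,G} (+1)
site 4, node GKP: G={A} ∩ KP={A,G} → {A} (+0)
site 4, node GKPV: GKP={A} ∪ V={T} → {A,T} (+1)
site 5, node KP: K={C} ∪ P={T} → {C,T} (+1)
site 5, node GKP: G={G} ∪ KP={C,T} → {C,G,T} (+1)
site 5, node GKPV: GKP={C,G,T} ∩ V={T} → {T} (+0)
per-site changes: [1, 2, 2, 2, 2, 2]; total = 11

2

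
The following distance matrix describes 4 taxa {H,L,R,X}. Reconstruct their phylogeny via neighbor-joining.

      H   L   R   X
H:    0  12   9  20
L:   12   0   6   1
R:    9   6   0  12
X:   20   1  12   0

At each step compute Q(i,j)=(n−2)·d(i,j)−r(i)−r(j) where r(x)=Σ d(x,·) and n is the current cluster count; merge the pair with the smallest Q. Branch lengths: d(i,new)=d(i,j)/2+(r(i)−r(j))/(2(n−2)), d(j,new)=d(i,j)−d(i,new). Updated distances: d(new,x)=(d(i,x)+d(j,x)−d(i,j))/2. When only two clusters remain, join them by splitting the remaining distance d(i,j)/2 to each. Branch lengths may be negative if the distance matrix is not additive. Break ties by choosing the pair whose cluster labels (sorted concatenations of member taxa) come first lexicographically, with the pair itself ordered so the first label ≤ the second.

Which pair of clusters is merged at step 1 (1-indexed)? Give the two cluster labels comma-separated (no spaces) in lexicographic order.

iteration 1: select H,R (d=9, Q=-50); attach at lengths (8, 1); label the merged cluster HR
  updated: d(HR,L)=9/2, d(HR,X)=23/2
iteration 2: select HR,L (d=9/2, Q=-17); attach at lengths (15/2, -3); label the merged cluster HLR
  updated: d(HLR,X)=4
iteration 3: select HLR,X (d=4); attach at lengths (2, 2); label the merged cluster HLRX
final tree: (((H:8,R:1):15/2,L:-3):2,X:2)
total length: 35/2

H,R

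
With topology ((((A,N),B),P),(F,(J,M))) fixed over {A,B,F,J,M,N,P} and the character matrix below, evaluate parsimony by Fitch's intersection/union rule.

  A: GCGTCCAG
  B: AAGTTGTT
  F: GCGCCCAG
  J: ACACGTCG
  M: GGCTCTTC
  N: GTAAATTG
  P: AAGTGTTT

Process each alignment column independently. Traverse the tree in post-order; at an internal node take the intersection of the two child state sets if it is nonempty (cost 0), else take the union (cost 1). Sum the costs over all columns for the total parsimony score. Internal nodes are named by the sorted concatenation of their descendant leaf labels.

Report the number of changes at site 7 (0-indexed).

[col 0] AN: children A:{G}, N:{G} ∩→ {G}; cost 0
[col 0] ABN: children AN:{G}, B:{A} ∪→ {A,G}; cost 1
[col 0] ABNP: children ABN:{A,G}, P:{A} ∩→ {A}; cost 0
[col 0] JM: children J:{A}, M:{G} ∪→ {A,G}; cost 1
[col 0] FJM: children F:{G}, JM:{A,G} ∩→ {G}; cost 0
[col 0] ABFJMNP: children ABNP:{A}, FJM:{G} ∪→ {A,G}; cost 1
[col 1] AN: children A:{C}, N:{T} ∪→ {C,T}; cost 1
[col 1] ABN: children AN:{C,T}, B:{A} ∪→ {A,C,T}; cost 1
[col 1] ABNP: children ABN:{A,C,T}, P:{A} ∩→ {A}; cost 0
[col 1] JM: children J:{C}, M:{G} ∪→ {C,G}; cost 1
[col 1] FJM: children F:{C}, JM:{C,G} ∩→ {C}; cost 0
[col 1] ABFJMNP: children ABNP:{A}, FJM:{C} ∪→ {A,C}; cost 1
[col 2] AN: children A:{G}, N:{A} ∪→ {A,G}; cost 1
[col 2] ABN: children AN:{A,G}, B:{G} ∩→ {G}; cost 0
[col 2] ABNP: children ABN:{G}, P:{G} ∩→ {G}; cost 0
[col 2] JM: children J:{A}, M:{C} ∪→ {A,C}; cost 1
[col 2] FJM: children F:{G}, JM:{A,C} ∪→ {A,C,G}; cost 1
[col 2] ABFJMNP: children ABNP:{G}, FJM:{A,C,G} ∩→ {G}; cost 0
[col 3] AN: children A:{T}, N:{A} ∪→ {A,T}; cost 1
[col 3] ABN: children AN:{A,T}, B:{T} ∩→ {T}; cost 0
[col 3] ABNP: children ABN:{T}, P:{T} ∩→ {T}; cost 0
[col 3] JM: children J:{C}, M:{T} ∪→ {C,T}; cost 1
[col 3] FJM: children F:{C}, JM:{C,T} ∩→ {C}; cost 0
[col 3] ABFJMNP: children ABNP:{T}, FJM:{C} ∪→ {C,T}; cost 1
[col 4] AN: children A:{C}, N:{A} ∪→ {A,C}; cost 1
[col 4] ABN: children AN:{A,C}, B:{T} ∪→ {A,C,T}; cost 1
[col 4] ABNP: children ABN:{A,C,T}, P:{G} ∪→ {A,C,G,T}; cost 1
[col 4] JM: children J:{G}, M:{C} ∪→ {C,G}; cost 1
[col 4] FJM: children F:{C}, JM:{C,G} ∩→ {C}; cost 0
[col 4] ABFJMNP: children ABNP:{A,C,G,T}, FJM:{C} ∩→ {C}; cost 0
[col 5] AN: children A:{C}, N:{T} ∪→ {C,T}; cost 1
[col 5] ABN: children AN:{C,T}, B:{G} ∪→ {C,G,T}; cost 1
[col 5] ABNP: children ABN:{C,G,T}, P:{T} ∩→ {T}; cost 0
[col 5] JM: children J:{T}, M:{T} ∩→ {T}; cost 0
[col 5] FJM: children F:{C}, JM:{T} ∪→ {C,T}; cost 1
[col 5] ABFJMNP: children ABNP:{T}, FJM:{C,T} ∩→ {T}; cost 0
[col 6] AN: children A:{A}, N:{T} ∪→ {A,T}; cost 1
[col 6] ABN: children AN:{A,T}, B:{T} ∩→ {T}; cost 0
[col 6] ABNP: children ABN:{T}, P:{T} ∩→ {T}; cost 0
[col 6] JM: children J:{C}, M:{T} ∪→ {C,T}; cost 1
[col 6] FJM: children F:{A}, JM:{C,T} ∪→ {A,C,T}; cost 1
[col 6] ABFJMNP: children ABNP:{T}, FJM:{A,C,T} ∩→ {T}; cost 0
[col 7] AN: children A:{G}, N:{G} ∩→ {G}; cost 0
[col 7] ABN: children AN:{G}, B:{T} ∪→ {G,T}; cost 1
[col 7] ABNP: children ABN:{G,T}, P:{T} ∩→ {T}; cost 0
[col 7] JM: children J:{G}, M:{C} ∪→ {C,G}; cost 1
[col 7] FJM: children F:{G}, JM:{C,G} ∩→ {G}; cost 0
[col 7] ABFJMNP: children ABNP:{T}, FJM:{G} ∪→ {G,T}; cost 1
per-site changes: [3, 4, 3, 3, 4, 3, 3, 3]; total = 26

3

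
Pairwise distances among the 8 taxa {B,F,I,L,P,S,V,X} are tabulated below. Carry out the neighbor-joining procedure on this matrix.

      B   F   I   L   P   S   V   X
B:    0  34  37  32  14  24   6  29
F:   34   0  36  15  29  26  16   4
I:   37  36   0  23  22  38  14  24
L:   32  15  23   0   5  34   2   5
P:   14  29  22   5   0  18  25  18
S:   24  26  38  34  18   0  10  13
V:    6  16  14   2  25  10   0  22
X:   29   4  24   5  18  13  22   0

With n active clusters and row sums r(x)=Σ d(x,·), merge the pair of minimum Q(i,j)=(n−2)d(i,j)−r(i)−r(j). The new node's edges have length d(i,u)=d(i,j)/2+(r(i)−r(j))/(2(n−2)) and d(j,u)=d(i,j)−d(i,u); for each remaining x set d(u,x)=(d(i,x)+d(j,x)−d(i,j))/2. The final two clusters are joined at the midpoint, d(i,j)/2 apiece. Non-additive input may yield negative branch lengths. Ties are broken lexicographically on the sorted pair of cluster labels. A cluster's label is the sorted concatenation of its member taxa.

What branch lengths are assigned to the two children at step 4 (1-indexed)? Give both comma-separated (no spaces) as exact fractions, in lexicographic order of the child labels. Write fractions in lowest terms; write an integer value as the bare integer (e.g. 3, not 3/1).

step 1: merge (F,X) at d=4, Q=-251; branch lengths F→23/4, X→-7/4; new cluster FX
  updated: d(B,FX)=59/2, d(FX,I)=28, d(FX,L)=8, d(FX,P)=43/2, d(FX,S)=35/2, d(FX,V)=17
step 2: merge (B,V) at d=6, Q=-373/2; branch lengths B→197/20, V→-77/20; new cluster BV
  updated: d(BV,FX)=81/4, d(BV,I)=45/2, d(BV,L)=14, d(BV,P)=33/2, d(BV,S)=14
step 3: merge (BV,S) at d=14, Q=-611/4; branch lengths BV→87/32, S→361/32; new cluster BSV
  updated: d(BSV,FX)=95/8, d(BSV,I)=93/4, d(BSV,L)=17, d(BSV,P)=41/4
step 4: merge (FX,L) at d=8, Q=-787/8; branch lengths FX→323/48, L→61/48; new cluster FLX
  updated: d(BSV,FLX)=167/16, d(FLX,I)=43/2, d(FLX,P)=37/4
step 5: merge (BSV,P) at d=41/4, Q=-1039/16; branch lengths BSV→367/64, P→289/64; new cluster BPSV
  updated: d(BPSV,FLX)=151/32, d(BPSV,I)=35/2
step 6: merge (BPSV,FLX) at d=151/32, Q=-1399/32; branch lengths BPSV→23/64, FLX→279/64; new cluster BFLPSVX
  updated: d(BFLPSVX,I)=1097/64
step 7: merge (BFLPSVX,I) at d=1097/64; branch lengths BFLPSVX→1097/128, I→1097/128; new cluster BFILPSVX
final tree: (((((B:197/20,V:-77/20):87/32,S:361/32):367/64,P:289/64):23/64,((F:23/4,X:-7/4):323/48,L:61/48):279/64):1097/128,I:1097/128)
total length: 4103/64

323/48,61/48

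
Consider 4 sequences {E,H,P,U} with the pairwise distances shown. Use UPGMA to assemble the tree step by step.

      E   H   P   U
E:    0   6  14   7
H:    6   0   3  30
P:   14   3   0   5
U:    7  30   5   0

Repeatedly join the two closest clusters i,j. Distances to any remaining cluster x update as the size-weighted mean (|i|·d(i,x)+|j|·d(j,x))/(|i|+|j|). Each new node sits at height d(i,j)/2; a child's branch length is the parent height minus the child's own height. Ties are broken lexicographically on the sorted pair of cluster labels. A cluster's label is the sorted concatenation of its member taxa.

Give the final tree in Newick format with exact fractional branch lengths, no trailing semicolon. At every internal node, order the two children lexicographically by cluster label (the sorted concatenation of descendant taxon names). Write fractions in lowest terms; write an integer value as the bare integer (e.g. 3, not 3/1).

1. join H+P (d=3) ⇒ HP; edges |H|=3/2, |P|=3/2
  updated: d(E,HP)=10, d(HP,U)=35/2
2. join E+U (d=7) ⇒ EU; edges |E|=7/2, |U|=7/2
  updated: d(EU,HP)=55/4
3. join EU+HP (d=55/4) ⇒ EHPU; edges |EU|=27/8, |HP|=43/8
final tree: ((E:7/2,U:7/2):27/8,(H:3/2,P:3/2):43/8)
total length: 75/4

((E:7/2,U:7/2):27/8,(H:3/2,P:3/2):43/8)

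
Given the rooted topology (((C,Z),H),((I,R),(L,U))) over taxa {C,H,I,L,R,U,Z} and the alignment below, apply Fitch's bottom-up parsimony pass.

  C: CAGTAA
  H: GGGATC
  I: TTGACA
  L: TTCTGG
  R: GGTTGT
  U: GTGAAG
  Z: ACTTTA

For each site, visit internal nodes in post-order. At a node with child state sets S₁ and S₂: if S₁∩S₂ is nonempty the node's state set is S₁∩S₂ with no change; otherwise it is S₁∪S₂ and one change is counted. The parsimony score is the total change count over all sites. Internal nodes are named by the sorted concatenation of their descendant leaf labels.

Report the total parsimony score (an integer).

[col 0] CZ: children C:{C}, Z:{A} ∪→ {A,C}; cost 1
[col 0] CHZ: children CZ:{A,C}, H:{G} ∪→ {A,C,G}; cost 1
[col 0] IR: children I:{T}, R:{G} ∪→ {G,T}; cost 1
[col 0] LU: children L:{T}, U:{G} ∪→ {G,T}; cost 1
[col 0] ILRU: children IR:{G,T}, LU:{G,T} ∩→ {G,T}; cost 0
[col 0] CHILRUZ: children CHZ:{A,C,G}, ILRU:{G,T} ∩→ {G}; cost 0
[col 1] CZ: children C:{A}, Z:{C} ∪→ {A,C}; cost 1
[col 1] CHZ: children CZ:{A,C}, H:{G} ∪→ {A,C,G}; cost 1
[col 1] IR: children I:{T}, R:{G} ∪→ {G,T}; cost 1
[col 1] LU: children L:{T}, U:{T} ∩→ {T}; cost 0
[col 1] ILRU: children IR:{G,T}, LU:{T} ∩→ {T}; cost 0
[col 1] CHILRUZ: children CHZ:{A,C,G}, ILRU:{T} ∪→ {A,C,G,T}; cost 1
[col 2] CZ: children C:{G}, Z:{T} ∪→ {G,T}; cost 1
[col 2] CHZ: children CZ:{G,T}, H:{G} ∩→ {G}; cost 0
[col 2] IR: children I:{G}, R:{T} ∪→ {G,T}; cost 1
[col 2] LU: children L:{C}, U:{G} ∪→ {C,G}; cost 1
[col 2] ILRU: children IR:{G,T}, LU:{C,G} ∩→ {G}; cost 0
[col 2] CHILRUZ: children CHZ:{G}, ILRU:{G} ∩→ {G}; cost 0
[col 3] CZ: children C:{T}, Z:{T} ∩→ {T}; cost 0
[col 3] CHZ: children CZ:{T}, H:{A} ∪→ {A,T}; cost 1
[col 3] IR: children I:{A}, R:{T} ∪→ {A,T}; cost 1
[col 3] LU: children L:{T}, U:{A} ∪→ {A,T}; cost 1
[col 3] ILRU: children IR:{A,T}, LU:{A,T} ∩→ {A,T}; cost 0
[col 3] CHILRUZ: children CHZ:{A,T}, ILRU:{A,T} ∩→ {A,T}; cost 0
[col 4] CZ: children C:{A}, Z:{T} ∪→ {A,T}; cost 1
[col 4] CHZ: children CZ:{A,T}, H:{T} ∩→ {T}; cost 0
[col 4] IR: children I:{C}, R:{G} ∪→ {C,G}; cost 1
[col 4] LU: children L:{G}, U:{A} ∪→ {A,G}; cost 1
[col 4] ILRU: children IR:{C,G}, LU:{A,G} ∩→ {G}; cost 0
[col 4] CHILRUZ: children CHZ:{T}, ILRU:{G} ∪→ {G,T}; cost 1
[col 5] CZ: children C:{A}, Z:{A} ∩→ {A}; cost 0
[col 5] CHZ: children CZ:{A}, H:{C} ∪→ {A,C}; cost 1
[col 5] IR: children I:{A}, R:{T} ∪→ {A,T}; cost 1
[col 5] LU: children L:{G}, U:{G} ∩→ {G}; cost 0
[col 5] ILRU: children IR:{A,T}, LU:{G} ∪→ {A,G,T}; cost 1
[col 5] CHILRUZ: children CHZ:{A,C}, ILRU:{A,G,T} ∩→ {A}; cost 0
per-site changes: [4, 4, 3, 3, 4, 3]; total = 21

21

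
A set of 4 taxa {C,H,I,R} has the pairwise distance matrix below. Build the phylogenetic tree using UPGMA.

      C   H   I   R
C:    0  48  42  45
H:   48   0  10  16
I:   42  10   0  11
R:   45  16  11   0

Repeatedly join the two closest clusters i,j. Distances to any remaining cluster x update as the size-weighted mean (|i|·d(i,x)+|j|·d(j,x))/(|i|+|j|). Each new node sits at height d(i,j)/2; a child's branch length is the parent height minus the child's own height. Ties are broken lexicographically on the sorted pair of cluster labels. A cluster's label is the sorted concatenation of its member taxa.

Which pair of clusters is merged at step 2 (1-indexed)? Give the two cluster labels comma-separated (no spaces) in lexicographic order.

step 1: merge (H,I) at d=10; branch lengths H→5, I→5; new cluster HI
  updated: d(C,HI)=45, d(HI,R)=27/2
step 2: merge (HI,R) at d=27/2; branch lengths HI→7/4, R→27/4; new cluster HIR
  updated: d(C,HIR)=45
step 3: merge (C,HIR) at d=45; branch lengths C→45/2, HIR→63/4; new cluster CHIR
final tree: (C:45/2,((H:5,I:5):7/4,R:27/4):63/4)
total length: 227/4

HI,R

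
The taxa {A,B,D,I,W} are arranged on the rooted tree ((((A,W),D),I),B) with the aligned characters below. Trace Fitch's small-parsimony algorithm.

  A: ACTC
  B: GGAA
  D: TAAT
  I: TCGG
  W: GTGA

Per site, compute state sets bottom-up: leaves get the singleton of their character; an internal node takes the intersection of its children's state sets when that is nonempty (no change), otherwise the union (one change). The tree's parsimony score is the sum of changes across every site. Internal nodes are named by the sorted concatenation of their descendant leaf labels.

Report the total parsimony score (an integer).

[col 0] AW: children A:{A}, W:{G} ∪→ {A,G}; cost 1
[col 0] ADW: children AW:{A,G}, D:{T} ∪→ {A,G,T}; cost 1
[col 0] ADIW: children ADW:{A,G,T}, I:{T} ∩→ {T}; cost 0
[col 0] ABDIW: children ADIW:{T}, B:{G} ∪→ {G,T}; cost 1
[col 1] AW: children A:{C}, W:{T} ∪→ {C,T}; cost 1
[col 1] ADW: children AW:{C,T}, D:{A} ∪→ {A,C,T}; cost 1
[col 1] ADIW: children ADW:{A,C,T}, I:{C} ∩→ {C}; cost 0
[col 1] ABDIW: children ADIW:{C}, B:{G} ∪→ {C,G}; cost 1
[col 2] AW: children A:{T}, W:{G} ∪→ {G,T}; cost 1
[col 2] ADW: children AW:{G,T}, D:{A} ∪→ {A,G,T}; cost 1
[col 2] ADIW: children ADW:{A,G,T}, I:{G} ∩→ {G}; cost 0
[col 2] ABDIW: children ADIW:{G}, B:{A} ∪→ {A,G}; cost 1
[col 3] AW: children A:{C}, W:{A} ∪→ {A,C}; cost 1
[col 3] ADW: children AW:{A,C}, D:{T} ∪→ {A,C,T}; cost 1
[col 3] ADIW: children ADW:{A,C,T}, I:{G} ∪→ {A,C,G,T}; cost 1
[col 3] ABDIW: children ADIW:{A,C,G,T}, B:{A} ∩→ {A}; cost 0
per-site changes: [3, 3, 3, 3]; total = 12

12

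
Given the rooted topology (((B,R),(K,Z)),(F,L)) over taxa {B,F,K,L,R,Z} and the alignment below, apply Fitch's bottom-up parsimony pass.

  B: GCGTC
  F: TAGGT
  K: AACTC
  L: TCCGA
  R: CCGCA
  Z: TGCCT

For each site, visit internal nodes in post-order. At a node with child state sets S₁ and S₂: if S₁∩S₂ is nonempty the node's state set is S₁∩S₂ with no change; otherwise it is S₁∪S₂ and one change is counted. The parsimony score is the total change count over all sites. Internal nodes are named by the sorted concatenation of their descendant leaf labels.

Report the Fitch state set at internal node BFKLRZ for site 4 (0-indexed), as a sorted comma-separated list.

A,C,T

[col 0] BR: children B:{G}, R:{C} ∪→ {C,G}; cost 1
[col 0] KZ: children K:{A}, Z:{T} ∪→ {A,T}; cost 1
[col 0] BKRZ: children BR:{C,G}, KZ:{A,T} ∪→ {A,C,G,T}; cost 1
[col 0] FL: children F:{T}, L:{T} ∩→ {T}; cost 0
[col 0] BFKLRZ: children BKRZ:{A,C,G,T}, FL:{T} ∩→ {T}; cost 0
[col 1] BR: children B:{C}, R:{C} ∩→ {C}; cost 0
[col 1] KZ: children K:{A}, Z:{G} ∪→ {A,G}; cost 1
[col 1] BKRZ: children BR:{C}, KZ:{A,G} ∪→ {A,C,G}; cost 1
[col 1] FL: children F:{A}, L:{C} ∪→ {A,C}; cost 1
[col 1] BFKLRZ: children BKRZ:{A,C,G}, FL:{A,C} ∩→ {A,C}; cost 0
[col 2] BR: children B:{G}, R:{G} ∩→ {G}; cost 0
[col 2] KZ: children K:{C}, Z:{C} ∩→ {C}; cost 0
[col 2] BKRZ: children BR:{G}, KZ:{C} ∪→ {C,G}; cost 1
[col 2] FL: children F:{G}, L:{C} ∪→ {C,G}; cost 1
[col 2] BFKLRZ: children BKRZ:{C,G}, FL:{C,G} ∩→ {C,G}; cost 0
[col 3] BR: children B:{T}, R:{C} ∪→ {C,T}; cost 1
[col 3] KZ: children K:{T}, Z:{C} ∪→ {C,T}; cost 1
[col 3] BKRZ: children BR:{C,T}, KZ:{C,T} ∩→ {C,T}; cost 0
[col 3] FL: children F:{G}, L:{G} ∩→ {G}; cost 0
[col 3] BFKLRZ: children BKRZ:{C,T}, FL:{G} ∪→ {C,G,T}; cost 1
[col 4] BR: children B:{C}, R:{A} ∪→ {A,C}; cost 1
[col 4] KZ: children K:{C}, Z:{T} ∪→ {C,T}; cost 1
[col 4] BKRZ: children BR:{A,C}, KZ:{C,T} ∩→ {C}; cost 0
[col 4] FL: children F:{T}, L:{A} ∪→ {A,T}; cost 1
[col 4] BFKLRZ: children BKRZ:{C}, FL:{A,T} ∪→ {A,C,T}; cost 1
per-site changes: [3, 3, 2, 3, 4]; total = 15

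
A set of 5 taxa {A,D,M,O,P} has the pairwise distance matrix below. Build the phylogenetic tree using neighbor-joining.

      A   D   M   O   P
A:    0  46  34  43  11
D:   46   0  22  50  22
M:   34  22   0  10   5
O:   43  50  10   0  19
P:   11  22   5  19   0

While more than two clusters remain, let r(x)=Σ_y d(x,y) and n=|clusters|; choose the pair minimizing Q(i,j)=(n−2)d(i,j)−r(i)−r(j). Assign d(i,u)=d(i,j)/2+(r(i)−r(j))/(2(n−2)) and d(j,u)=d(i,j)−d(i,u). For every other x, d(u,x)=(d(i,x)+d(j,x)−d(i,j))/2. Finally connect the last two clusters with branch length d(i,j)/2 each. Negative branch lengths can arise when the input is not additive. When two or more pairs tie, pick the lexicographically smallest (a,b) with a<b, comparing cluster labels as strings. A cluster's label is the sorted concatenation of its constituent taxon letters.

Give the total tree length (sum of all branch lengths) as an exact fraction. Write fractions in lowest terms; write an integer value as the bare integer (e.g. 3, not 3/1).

465/8

step 1: merge (M,O) at d=10, Q=-163; branch lengths M→-7/2, O→27/2; new cluster MO
  updated: d(A,MO)=67/2, d(D,MO)=31, d(MO,P)=7
step 2: merge (A,P) at d=11, Q=-217/2; branch lengths A→145/8, P→-57/8; new cluster AP
  updated: d(AP,D)=57/2, d(AP,MO)=59/4
step 3: merge (AP,D) at d=57/2, Q=-297/4; branch lengths AP→49/8, D→179/8; new cluster ADP
  updated: d(ADP,MO)=69/8
step 4: merge (ADP,MO) at d=69/8; branch lengths ADP→69/16, MO→69/16; new cluster ADMOP
final tree: (((A:145/8,P:-57/8):49/8,D:179/8):69/16,(M:-7/2,O:27/2):69/16)
total length: 465/8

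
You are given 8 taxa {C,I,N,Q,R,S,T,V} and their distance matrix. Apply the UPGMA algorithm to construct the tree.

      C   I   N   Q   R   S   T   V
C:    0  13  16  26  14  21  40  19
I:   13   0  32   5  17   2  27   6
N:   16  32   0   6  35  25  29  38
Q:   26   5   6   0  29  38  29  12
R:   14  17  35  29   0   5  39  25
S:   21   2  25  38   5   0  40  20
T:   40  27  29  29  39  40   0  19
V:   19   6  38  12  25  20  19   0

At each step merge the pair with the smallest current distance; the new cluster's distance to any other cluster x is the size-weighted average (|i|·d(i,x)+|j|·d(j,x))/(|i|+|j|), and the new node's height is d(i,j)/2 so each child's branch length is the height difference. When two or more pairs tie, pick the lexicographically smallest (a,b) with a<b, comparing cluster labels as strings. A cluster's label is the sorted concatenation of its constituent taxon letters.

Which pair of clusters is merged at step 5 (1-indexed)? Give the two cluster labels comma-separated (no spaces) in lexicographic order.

CIRS,V

step 1: merge (I,S) at d=2; branch lengths I→1, S→1; new cluster IS
  updated: d(C,IS)=17, d(IS,N)=57/2, d(IS,Q)=43/2, d(IS,R)=11, d(IS,T)=67/2, d(IS,V)=13
step 2: merge (N,Q) at d=6; branch lengths N→3, Q→3; new cluster NQ
  updated: d(C,NQ)=21, d(IS,NQ)=25, d(NQ,R)=32, d(NQ,T)=29, d(NQ,V)=25
step 3: merge (IS,R) at d=11; branch lengths IS→9/2, R→11/2; new cluster IRS
  updated: d(C,IRS)=16, d(IRS,NQ)=82/3, d(IRS,T)=106/3, d(IRS,V)=17
step 4: merge (C,IRS) at d=16; branch lengths C→8, IRS→5/2; new cluster CIRS
  updated: d(CIRS,NQ)=103/4, d(CIRS,T)=73/2, d(CIRS,V)=35/2
step 5: merge (CIRS,V) at d=35/2; branch lengths CIRS→3/4, V→35/4; new cluster CIRSV
  updated: d(CIRSV,NQ)=128/5, d(CIRSV,T)=33
step 6: merge (CIRSV,NQ) at d=128/5; branch lengths CIRSV→81/20, NQ→49/5; new cluster CINQRSV
  updated: d(CINQRSV,T)=223/7
step 7: merge (CINQRSV,T) at d=223/7; branch lengths CINQRSV→219/70, T→223/14; new cluster CINQRSTV
final tree: ((((C:8,((I:1,S:1):9/2,R:11/2):5/2):3/4,V:35/4):81/20,(N:3,Q:3):49/5):219/70,T:223/14)
total length: 9927/140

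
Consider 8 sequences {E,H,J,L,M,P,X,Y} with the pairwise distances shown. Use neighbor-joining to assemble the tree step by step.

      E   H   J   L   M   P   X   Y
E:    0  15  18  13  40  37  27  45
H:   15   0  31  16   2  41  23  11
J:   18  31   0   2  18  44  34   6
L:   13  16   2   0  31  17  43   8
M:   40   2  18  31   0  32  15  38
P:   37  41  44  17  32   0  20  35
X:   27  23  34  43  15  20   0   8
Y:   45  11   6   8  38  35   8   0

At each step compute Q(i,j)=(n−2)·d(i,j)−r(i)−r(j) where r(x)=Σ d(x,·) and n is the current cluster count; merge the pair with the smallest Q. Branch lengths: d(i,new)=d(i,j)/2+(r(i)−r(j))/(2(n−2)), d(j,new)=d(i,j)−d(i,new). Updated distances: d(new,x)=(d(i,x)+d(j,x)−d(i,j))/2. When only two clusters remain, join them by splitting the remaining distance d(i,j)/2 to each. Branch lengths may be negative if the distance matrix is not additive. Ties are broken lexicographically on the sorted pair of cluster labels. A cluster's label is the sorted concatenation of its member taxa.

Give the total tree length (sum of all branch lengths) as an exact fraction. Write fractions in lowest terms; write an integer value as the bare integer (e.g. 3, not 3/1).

step 1: merge (H,M) at d=2, Q=-303; branch lengths H→-25/12, M→49/12; new cluster HM
  updated: d(E,HM)=53/2, d(HM,J)=47/2, d(HM,L)=45/2, d(HM,P)=71/2, d(HM,X)=18, d(HM,Y)=47/2
step 2: merge (P,X) at d=20, Q=-477/2; branch lengths P→277/20, X→123/20; new cluster PX
  updated: d(E,PX)=22, d(HM,PX)=67/4, d(J,PX)=29, d(L,PX)=20, d(PX,Y)=23/2
step 3: merge (J,Y) at d=6, Q=-297/2; branch lengths J→17/16, Y→79/16; new cluster JY
  updated: d(E,JY)=57/2, d(HM,JY)=41/2, d(JY,L)=2, d(JY,PX)=69/4
step 4: merge (JY,L) at d=2, Q=-479/4; branch lengths JY→67/24, L→-19/24; new cluster JLY
  updated: d(E,JLY)=79/4, d(HM,JLY)=41/2, d(JLY,PX)=141/8
step 5: merge (E,JLY) at d=79/4, Q=-693/8; branch lengths E→399/32, JLY→233/32; new cluster EJLY
  updated: d(EJLY,HM)=109/8, d(EJLY,PX)=159/16
step 6: merge (EJLY,HM) at d=109/8, Q=-645/16; branch lengths EJLY→109/32, HM→327/32; new cluster EHJLMY
  updated: d(EHJLMY,PX)=209/32
step 7: merge (EHJLMY,PX) at d=209/32; branch lengths EHJLMY→209/64, PX→209/64; new cluster EHJLMPXY
final tree: (((E:399/32,((J:17/16,Y:79/16):67/24,L:-19/24):233/32):109/32,(H:-25/12,M:49/12):327/32):209/64,(P:277/20,X:123/20):209/64)
total length: 2237/32

2237/32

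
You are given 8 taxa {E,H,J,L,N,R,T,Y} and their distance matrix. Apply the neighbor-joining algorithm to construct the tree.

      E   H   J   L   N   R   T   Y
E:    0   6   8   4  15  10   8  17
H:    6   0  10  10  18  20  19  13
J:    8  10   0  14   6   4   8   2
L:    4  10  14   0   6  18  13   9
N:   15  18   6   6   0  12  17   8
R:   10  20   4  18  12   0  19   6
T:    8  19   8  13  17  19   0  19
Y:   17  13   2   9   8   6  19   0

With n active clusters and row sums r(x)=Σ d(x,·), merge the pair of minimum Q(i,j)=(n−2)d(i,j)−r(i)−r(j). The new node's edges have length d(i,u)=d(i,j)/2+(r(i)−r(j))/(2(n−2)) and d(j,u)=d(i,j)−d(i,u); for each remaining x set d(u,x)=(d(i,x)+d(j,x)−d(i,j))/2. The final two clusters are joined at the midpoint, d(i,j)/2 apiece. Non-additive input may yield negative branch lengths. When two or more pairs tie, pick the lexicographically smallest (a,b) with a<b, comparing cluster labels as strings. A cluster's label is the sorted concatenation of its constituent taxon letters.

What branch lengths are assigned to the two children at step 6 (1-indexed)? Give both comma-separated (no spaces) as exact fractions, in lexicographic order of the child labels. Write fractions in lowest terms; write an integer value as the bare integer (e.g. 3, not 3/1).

1. join E+H (d=6, Q=-128) ⇒ EH; edges |E|=2/3, |H|=16/3
  updated: d(EH,J)=6, d(EH,L)=4, d(EH,N)=27/2, d(EH,R)=12, d(EH,T)=21/2, d(EH,Y)=12
2. join EH+L (d=4, Q=-102) ⇒ EHL; edges |EH|=7/5, |L|=13/5
  updated: d(EHL,J)=8, d(EHL,N)=31/4, d(EHL,R)=13, d(EHL,T)=39/4, d(EHL,Y)=17/2
3. join EHL+T (d=39/4, Q=-323/4) ⇒ EHLT; edges |EHL|=53/32, |T|=259/32
  updated: d(EHLT,J)=25/8, d(EHLT,N)=15/2, d(EHLT,R)=89/8, d(EHLT,Y)=71/8
4. join EHLT+N (d=15/2, Q=-333/8) ⇒ EHLNT; edges |EHLT|=157/48, |N|=203/48
  updated: d(EHLNT,J)=13/16, d(EHLNT,R)=125/16, d(EHLNT,Y)=75/16
5. join EHLNT+J (d=13/16, Q=-37/2) ⇒ EHJLNT; edges |EHLNT|=65/32, |J|=-39/32
  updated: d(EHJLNT,R)=11/2, d(EHJLNT,Y)=47/16
6. join EHJLNT+R (d=11/2, Q=-231/16) ⇒ EHJLNRT; edges |EHJLNT|=39/32, |R|=137/32
  updated: d(EHJLNRT,Y)=55/32
7. join EHJLNRT+Y (d=55/32) ⇒ EHJLNRTY; edges |EHJLNRT|=55/64, |Y|=55/64
final tree: (((((((E:2/3,H:16/3):7/5,L:13/5):53/32,T:259/32):157/48,N:203/48):65/32,J:-39/32):39/32,R:137/32):55/64,Y:55/64)
total length: 1129/32

39/32,137/32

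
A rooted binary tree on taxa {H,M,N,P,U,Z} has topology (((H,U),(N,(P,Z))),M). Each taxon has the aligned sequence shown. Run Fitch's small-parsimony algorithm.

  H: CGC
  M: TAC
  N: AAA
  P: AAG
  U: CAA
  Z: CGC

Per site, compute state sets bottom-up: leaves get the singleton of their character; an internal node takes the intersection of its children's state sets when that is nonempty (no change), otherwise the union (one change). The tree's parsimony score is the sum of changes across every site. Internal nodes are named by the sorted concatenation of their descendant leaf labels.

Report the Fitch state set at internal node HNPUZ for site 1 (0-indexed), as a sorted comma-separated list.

site 0, node HU: H={C} ∩ U={C} → {C} (+0)
site 0, node PZ: P={A} ∪ Z={C} → {A,C} (+1)
site 0, node NPZ: N={A} ∩ PZ={A,C} → {A} (+0)
site 0, node HNPUZ: HU={C} ∪ NPZ={A} → {A,C} (+1)
site 0, node HMNPUZ: HNPUZ={A,C} ∪ M={T} → {A,C,T} (+1)
site 1, node HU: H={G} ∪ U={A} → {A,G} (+1)
site 1, node PZ: P={A} ∪ Z={G} → {A,G} (+1)
site 1, node NPZ: N={A} ∩ PZ={A,G} → {A} (+0)
site 1, node HNPUZ: HU={A,G} ∩ NPZ={A} → {A} (+0)
site 1, node HMNPUZ: HNPUZ={A} ∩ M={A} → {A} (+0)
site 2, node HU: H={C} ∪ U={A} → {A,C} (+1)
site 2, node PZ: P={G} ∪ Z={C} → {C,G} (+1)
site 2, node NPZ: N={A} ∪ PZ={C,G} → {A,C,G} (+1)
site 2, node HNPUZ: HU={A,C} ∩ NPZ={A,C,G} → {A,C} (+0)
site 2, node HMNPUZ: HNPUZ={A,C} ∩ M={C} → {C} (+0)
per-site changes: [3, 2, 3]; total = 8

A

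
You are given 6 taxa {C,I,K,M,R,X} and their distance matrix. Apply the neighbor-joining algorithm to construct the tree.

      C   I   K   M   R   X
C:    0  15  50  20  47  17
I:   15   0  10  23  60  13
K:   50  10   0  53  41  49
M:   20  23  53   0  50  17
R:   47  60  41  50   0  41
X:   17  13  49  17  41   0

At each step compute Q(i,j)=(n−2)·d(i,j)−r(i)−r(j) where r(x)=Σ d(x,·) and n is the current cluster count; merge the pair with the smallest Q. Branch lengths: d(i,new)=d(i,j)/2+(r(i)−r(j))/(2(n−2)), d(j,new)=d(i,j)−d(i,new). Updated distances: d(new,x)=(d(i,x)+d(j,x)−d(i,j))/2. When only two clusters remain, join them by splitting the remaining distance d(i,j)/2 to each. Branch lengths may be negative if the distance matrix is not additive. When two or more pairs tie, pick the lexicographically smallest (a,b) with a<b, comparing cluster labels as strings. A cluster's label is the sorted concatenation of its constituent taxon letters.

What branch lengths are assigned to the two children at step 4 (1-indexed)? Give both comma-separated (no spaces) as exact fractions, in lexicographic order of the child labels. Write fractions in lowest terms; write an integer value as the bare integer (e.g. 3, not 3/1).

23/16,83/16

step 1: merge (I,K) at d=10, Q=-284; branch lengths I→-21/4, K→61/4; new cluster IK
  updated: d(C,IK)=55/2, d(IK,M)=33, d(IK,R)=91/2, d(IK,X)=26
step 2: merge (IK,R) at d=91/2, Q=-179; branch lengths IK→85/6, R→94/3; new cluster IKR
  updated: d(C,IKR)=29/2, d(IKR,M)=75/4, d(IKR,X)=43/4
step 3: merge (C,M) at d=20, Q=-269/4; branch lengths C→143/16, M→177/16; new cluster CM
  updated: d(CM,IKR)=53/8, d(CM,X)=7
step 4: merge (CM,IKR) at d=53/8, Q=-195/8; branch lengths CM→23/16, IKR→83/16; new cluster CIKMR
  updated: d(CIKMR,X)=89/16
step 5: merge (CIKMR,X) at d=89/16; branch lengths CIKMR→89/32, X→89/32; new cluster CIKMRX
final tree: (((C:143/16,M:177/16):23/16,((I:-21/4,K:61/4):85/6,R:94/3):83/16):89/32,X:89/32)
total length: 1403/16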